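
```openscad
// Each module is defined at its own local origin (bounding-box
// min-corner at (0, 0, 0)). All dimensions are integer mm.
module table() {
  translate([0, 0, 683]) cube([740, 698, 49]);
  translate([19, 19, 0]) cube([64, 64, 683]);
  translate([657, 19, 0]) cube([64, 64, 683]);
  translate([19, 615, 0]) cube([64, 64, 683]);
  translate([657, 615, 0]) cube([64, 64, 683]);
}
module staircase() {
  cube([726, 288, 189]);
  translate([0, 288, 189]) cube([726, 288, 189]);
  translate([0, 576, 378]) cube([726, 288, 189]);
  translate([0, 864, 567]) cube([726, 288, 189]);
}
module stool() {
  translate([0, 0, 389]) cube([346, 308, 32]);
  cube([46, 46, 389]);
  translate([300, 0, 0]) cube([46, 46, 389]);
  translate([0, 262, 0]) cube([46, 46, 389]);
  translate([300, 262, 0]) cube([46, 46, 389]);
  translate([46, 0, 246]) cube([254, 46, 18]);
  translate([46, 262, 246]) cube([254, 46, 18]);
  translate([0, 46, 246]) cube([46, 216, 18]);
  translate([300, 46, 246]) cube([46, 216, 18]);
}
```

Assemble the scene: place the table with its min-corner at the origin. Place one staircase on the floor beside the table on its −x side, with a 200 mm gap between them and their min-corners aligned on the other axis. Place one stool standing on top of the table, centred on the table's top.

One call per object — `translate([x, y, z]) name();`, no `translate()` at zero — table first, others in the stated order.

table();
translate([-926, 0, 0]) staircase();
translate([197, 195, 732]) stool();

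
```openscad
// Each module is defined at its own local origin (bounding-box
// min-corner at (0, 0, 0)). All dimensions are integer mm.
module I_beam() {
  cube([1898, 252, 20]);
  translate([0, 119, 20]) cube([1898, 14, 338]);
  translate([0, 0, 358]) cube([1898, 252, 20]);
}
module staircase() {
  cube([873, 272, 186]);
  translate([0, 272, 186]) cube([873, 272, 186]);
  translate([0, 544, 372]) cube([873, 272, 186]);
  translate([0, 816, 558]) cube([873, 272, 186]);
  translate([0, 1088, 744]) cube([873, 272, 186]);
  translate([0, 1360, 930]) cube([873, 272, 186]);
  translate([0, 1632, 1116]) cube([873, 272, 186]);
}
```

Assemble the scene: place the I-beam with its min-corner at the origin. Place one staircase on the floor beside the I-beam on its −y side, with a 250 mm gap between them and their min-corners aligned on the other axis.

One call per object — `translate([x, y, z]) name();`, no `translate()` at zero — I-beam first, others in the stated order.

I_beam();
translate([0, -2154, 0]) staircase();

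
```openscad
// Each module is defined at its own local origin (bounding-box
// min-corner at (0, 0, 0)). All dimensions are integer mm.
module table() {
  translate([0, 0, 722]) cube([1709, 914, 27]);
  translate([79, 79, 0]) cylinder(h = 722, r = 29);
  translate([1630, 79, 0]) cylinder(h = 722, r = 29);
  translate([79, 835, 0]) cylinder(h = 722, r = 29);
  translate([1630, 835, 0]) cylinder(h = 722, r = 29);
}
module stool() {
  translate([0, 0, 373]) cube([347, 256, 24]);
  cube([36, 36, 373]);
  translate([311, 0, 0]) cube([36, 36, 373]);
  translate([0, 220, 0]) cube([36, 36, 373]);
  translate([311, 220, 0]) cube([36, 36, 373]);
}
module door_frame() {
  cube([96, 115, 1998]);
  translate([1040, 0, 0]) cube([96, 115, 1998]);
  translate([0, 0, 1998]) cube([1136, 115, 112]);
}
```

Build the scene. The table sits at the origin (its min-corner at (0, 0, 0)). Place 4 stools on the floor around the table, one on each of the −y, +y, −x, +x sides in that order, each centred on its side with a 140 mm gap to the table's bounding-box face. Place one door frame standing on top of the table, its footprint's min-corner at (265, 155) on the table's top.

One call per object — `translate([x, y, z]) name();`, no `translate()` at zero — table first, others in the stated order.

table();
translate([681, -396, 0]) stool();
translate([681, 1054, 0]) stool();
translate([-487, 329, 0]) stool();
translate([1849, 329, 0]) stool();
translate([265, 155, 749]) door_frame();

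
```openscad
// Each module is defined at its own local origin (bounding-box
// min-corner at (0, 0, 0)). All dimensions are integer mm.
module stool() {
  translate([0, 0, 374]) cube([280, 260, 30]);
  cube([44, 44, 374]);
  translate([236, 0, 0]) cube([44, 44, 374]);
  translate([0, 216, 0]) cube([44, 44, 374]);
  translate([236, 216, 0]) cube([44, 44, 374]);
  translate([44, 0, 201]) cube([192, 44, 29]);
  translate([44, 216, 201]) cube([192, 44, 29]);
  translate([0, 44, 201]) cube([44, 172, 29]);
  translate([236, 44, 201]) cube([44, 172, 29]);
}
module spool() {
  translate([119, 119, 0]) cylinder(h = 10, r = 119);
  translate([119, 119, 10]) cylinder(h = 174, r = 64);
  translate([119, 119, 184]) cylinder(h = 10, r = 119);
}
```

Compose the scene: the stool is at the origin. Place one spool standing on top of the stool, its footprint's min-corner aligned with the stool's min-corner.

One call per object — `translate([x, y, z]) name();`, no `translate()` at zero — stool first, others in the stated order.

stool();
translate([0, 0, 404]) spool();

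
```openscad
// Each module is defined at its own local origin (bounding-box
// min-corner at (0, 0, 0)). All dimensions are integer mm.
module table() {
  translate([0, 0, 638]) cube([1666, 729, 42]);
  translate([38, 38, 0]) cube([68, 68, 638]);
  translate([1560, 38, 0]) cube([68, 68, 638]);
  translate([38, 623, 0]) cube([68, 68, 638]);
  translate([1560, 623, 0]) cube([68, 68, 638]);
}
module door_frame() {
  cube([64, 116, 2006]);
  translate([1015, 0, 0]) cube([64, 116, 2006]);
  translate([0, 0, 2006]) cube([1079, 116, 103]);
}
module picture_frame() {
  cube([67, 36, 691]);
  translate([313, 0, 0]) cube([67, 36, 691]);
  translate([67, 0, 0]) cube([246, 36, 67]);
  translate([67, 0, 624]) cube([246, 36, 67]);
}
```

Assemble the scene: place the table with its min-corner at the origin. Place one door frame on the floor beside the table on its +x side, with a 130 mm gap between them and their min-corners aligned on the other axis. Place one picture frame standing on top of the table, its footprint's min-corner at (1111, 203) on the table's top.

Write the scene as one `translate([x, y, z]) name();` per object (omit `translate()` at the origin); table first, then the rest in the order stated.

table();
translate([1796, 0, 0]) door_frame();
translate([1111, 203, 680]) picture_frame();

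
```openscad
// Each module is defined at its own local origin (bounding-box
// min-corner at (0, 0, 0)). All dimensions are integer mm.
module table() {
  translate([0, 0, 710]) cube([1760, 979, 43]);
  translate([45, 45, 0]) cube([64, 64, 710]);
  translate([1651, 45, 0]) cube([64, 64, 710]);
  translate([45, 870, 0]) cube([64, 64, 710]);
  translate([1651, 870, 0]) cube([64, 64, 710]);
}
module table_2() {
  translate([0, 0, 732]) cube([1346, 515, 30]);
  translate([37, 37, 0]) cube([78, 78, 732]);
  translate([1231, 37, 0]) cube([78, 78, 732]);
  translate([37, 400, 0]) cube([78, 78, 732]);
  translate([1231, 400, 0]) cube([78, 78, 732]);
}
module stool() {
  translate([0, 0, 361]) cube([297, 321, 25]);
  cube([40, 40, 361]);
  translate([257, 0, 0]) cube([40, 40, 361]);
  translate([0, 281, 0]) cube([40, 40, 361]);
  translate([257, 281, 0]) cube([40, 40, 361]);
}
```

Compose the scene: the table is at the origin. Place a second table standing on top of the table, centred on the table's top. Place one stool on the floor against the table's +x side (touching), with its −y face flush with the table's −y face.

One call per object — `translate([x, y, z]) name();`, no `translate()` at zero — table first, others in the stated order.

table();
translate([207, 232, 753]) table_2();
translate([1760, 0, 0]) stool();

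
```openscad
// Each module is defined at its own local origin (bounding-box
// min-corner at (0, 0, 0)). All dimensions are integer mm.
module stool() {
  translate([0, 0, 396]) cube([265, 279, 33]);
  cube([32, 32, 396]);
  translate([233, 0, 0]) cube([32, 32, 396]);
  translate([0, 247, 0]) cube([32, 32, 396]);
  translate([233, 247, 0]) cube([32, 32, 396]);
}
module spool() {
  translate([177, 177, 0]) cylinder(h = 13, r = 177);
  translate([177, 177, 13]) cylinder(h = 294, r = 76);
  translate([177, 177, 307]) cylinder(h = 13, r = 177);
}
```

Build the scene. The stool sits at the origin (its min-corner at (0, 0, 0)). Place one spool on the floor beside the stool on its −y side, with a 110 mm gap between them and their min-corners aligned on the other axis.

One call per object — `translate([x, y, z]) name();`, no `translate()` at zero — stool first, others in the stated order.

stool();
translate([0, -464, 0]) spool();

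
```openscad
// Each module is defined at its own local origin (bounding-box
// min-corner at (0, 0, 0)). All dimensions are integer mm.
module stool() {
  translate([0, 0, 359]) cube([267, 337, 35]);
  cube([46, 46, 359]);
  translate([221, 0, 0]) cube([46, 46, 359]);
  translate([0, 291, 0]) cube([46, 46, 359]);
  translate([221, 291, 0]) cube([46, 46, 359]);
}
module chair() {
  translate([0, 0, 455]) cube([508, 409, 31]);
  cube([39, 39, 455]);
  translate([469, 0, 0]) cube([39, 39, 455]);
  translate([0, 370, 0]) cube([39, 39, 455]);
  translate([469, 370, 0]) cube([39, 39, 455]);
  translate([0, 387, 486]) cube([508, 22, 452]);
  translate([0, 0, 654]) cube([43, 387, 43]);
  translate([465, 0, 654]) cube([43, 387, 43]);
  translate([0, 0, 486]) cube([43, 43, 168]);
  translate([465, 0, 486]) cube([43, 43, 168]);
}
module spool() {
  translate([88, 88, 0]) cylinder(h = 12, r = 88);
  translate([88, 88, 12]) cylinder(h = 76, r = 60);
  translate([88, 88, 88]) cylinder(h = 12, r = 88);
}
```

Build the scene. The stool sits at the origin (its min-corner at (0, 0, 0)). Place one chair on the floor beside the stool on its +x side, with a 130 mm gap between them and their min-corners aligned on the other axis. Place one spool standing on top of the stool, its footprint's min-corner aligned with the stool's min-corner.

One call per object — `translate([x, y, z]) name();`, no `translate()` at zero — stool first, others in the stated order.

stool();
translate([397, 0, 0]) chair();
translate([0, 0, 394]) spool();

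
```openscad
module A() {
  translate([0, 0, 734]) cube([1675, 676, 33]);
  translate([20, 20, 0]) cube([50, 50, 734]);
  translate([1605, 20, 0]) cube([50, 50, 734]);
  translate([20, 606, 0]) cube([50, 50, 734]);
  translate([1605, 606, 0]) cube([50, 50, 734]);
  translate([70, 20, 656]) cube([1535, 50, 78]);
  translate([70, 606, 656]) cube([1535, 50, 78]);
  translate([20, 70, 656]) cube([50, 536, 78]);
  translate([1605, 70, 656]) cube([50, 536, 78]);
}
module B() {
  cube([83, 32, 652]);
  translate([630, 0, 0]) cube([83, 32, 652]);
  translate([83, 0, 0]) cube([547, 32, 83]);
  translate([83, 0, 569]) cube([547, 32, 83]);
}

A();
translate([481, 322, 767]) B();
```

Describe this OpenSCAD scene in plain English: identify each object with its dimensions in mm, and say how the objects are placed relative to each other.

A is a table: top 1675 mm (x) × 676 mm (y), 33 mm thick, upper face at z = 767 mm, on four 50×50 mm square legs, each inset 20 mm from the nearest pair of top edges, running from z = 0 to the bottom of the top. Four apron rails, 50 mm thick and 78 mm tall, run between adjacent legs with their top edges flush with the underside of the top and their outer faces flush with the legs' outer faces.

B is a rectangular picture frame lying in the x–z plane (depth along y). The opening is 547 mm wide (x) by 486 mm tall (z), surrounded by a border 83 mm wide on all four sides. The frame is 32 mm deep and is made of two full-height vertical stiles with two horizontal rails fitted between them.

The picture frame is on top of the table, centred.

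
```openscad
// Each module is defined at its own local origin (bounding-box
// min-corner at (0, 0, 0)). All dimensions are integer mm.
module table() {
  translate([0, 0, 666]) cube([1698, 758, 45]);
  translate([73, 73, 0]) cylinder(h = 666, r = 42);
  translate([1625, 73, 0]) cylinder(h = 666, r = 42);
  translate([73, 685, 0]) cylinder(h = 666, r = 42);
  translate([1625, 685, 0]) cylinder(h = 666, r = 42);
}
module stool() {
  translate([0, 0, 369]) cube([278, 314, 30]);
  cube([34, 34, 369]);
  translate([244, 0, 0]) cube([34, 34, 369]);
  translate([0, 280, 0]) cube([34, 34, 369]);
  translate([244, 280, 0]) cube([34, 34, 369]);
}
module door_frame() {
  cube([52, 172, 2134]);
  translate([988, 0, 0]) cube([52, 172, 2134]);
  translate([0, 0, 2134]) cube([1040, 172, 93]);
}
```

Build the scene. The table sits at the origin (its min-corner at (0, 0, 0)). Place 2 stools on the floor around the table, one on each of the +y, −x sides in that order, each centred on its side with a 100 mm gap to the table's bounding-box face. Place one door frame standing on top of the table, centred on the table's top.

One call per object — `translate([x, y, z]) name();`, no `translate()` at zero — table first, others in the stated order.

table();
translate([710, 858, 0]) stool();
translate([-378, 222, 0]) stool();
translate([329, 293, 711]) door_frame();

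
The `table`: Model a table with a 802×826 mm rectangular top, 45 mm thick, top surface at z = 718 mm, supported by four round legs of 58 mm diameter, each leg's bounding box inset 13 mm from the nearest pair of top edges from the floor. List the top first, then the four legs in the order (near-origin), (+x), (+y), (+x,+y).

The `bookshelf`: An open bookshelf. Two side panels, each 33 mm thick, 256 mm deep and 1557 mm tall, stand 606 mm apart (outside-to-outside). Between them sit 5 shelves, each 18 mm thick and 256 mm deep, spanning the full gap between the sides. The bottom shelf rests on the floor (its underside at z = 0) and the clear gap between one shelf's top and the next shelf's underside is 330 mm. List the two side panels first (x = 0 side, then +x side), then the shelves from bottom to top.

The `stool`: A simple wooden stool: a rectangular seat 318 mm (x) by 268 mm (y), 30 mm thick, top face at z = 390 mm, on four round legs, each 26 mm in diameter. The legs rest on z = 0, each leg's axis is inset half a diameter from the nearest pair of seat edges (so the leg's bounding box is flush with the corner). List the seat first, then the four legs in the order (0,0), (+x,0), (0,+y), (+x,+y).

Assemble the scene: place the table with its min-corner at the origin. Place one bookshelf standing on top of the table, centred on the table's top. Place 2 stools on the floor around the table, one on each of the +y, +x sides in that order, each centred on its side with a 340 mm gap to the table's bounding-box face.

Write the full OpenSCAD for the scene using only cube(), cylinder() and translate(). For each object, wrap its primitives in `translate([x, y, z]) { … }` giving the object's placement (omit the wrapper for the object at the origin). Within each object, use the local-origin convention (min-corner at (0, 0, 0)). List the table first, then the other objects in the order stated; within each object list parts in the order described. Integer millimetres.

translate([0, 0, 673]) cube([802, 826, 45]);
translate([42, 42, 0]) cylinder(h = 673, r = 29);
translate([760, 42, 0]) cylinder(h = 673, r = 29);
translate([42, 784, 0]) cylinder(h = 673, r = 29);
translate([760, 784, 0]) cylinder(h = 673, r = 29);
translate([98, 285, 718]) {
  cube([33, 256, 1557]);
  translate([573, 0, 0]) cube([33, 256, 1557]);
  translate([33, 0, 0]) cube([540, 256, 18]);
  translate([33, 0, 348]) cube([540, 256, 18]);
  translate([33, 0, 696]) cube([540, 256, 18]);
  translate([33, 0, 1044]) cube([540, 256, 18]);
  translate([33, 0, 1392]) cube([540, 256, 18]);
}
translate([242, 1166, 0]) {
  translate([0, 0, 360]) cube([318, 268, 30]);
  translate([13, 13, 0]) cylinder(h = 360, r = 13);
  translate([305, 13, 0]) cylinder(h = 360, r = 13);
  translate([13, 255, 0]) cylinder(h = 360, r = 13);
  translate([305, 255, 0]) cylinder(h = 360, r = 13);
}
translate([1142, 279, 0]) {
  translate([0, 0, 360]) cube([318, 268, 30]);
  translate([13, 13, 0]) cylinder(h = 360, r = 13);
  translate([305, 13, 0]) cylinder(h = 360, r = 13);
  translate([13, 255, 0]) cylinder(h = 360, r = 13);
  translate([305, 255, 0]) cylinder(h = 360, r = 13);
}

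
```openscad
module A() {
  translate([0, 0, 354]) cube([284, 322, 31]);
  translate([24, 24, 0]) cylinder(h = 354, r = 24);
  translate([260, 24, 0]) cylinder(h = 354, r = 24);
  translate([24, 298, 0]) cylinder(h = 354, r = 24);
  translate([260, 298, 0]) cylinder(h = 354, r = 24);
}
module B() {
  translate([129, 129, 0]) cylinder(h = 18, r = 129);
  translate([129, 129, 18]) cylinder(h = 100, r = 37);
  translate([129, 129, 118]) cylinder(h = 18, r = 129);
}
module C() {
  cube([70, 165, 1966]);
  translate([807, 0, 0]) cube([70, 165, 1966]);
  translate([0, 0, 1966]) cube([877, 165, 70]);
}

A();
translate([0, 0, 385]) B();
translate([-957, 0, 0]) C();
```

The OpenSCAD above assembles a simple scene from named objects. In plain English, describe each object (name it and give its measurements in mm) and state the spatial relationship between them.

A is a simple wooden stool: a rectangular seat 284 mm (x) by 322 mm (y), 31 mm thick, top face at z = 385 mm, on four round legs, each 48 mm in diameter. The legs rest on z = 0, each leg's axis is inset half a diameter from the nearest pair of seat edges (so the leg's bounding box is flush with the corner).

B is a spool: two coaxial disc flanges of radius 129 mm and thickness 18 mm, joined by a core cylinder of radius 37 mm and height 100 mm. The lower flange rests on z = 0 and the three cylinders share a vertical axis.

C is a door frame. The clear opening is 737 mm wide and 1966 mm high. Two 70 mm wide jambs, 165 mm deep, stand either side of the opening from the floor to the top of the opening. A 70 mm thick head sits across the top of both jambs, spanning the full outside width of the frame.

The spool is on top of the stool. The door frame is on the floor beside the stool on its −x side.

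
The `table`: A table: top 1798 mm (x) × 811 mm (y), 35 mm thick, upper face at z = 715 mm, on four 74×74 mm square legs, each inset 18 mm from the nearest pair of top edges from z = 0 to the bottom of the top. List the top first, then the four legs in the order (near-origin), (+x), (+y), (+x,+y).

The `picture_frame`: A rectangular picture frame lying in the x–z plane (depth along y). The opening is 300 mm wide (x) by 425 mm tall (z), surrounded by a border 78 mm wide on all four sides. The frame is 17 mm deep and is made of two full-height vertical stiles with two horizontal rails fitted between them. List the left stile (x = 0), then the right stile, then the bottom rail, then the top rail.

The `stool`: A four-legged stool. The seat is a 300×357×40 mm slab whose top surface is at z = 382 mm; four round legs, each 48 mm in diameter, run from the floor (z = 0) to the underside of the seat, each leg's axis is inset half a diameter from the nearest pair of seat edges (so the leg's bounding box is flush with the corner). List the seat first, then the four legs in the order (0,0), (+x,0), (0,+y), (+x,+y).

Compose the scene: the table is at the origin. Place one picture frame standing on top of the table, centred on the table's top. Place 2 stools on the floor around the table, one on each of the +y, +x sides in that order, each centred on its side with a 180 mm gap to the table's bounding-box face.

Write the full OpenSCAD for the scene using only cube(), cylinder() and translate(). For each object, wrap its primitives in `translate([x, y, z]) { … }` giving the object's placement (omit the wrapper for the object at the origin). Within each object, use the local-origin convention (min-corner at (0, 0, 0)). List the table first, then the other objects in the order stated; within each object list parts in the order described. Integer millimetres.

translate([0, 0, 680]) cube([1798, 811, 35]);
translate([18, 18, 0]) cube([74, 74, 680]);
translate([1706, 18, 0]) cube([74, 74, 680]);
translate([18, 719, 0]) cube([74, 74, 680]);
translate([1706, 719, 0]) cube([74, 74, 680]);
translate([671, 397, 715]) {
  cube([78, 17, 581]);
  translate([378, 0, 0]) cube([78, 17, 581]);
  translate([78, 0, 0]) cube([300, 17, 78]);
  translate([78, 0, 503]) cube([300, 17, 78]);
}
translate([749, 991, 0]) {
  translate([0, 0, 342]) cube([300, 357, 40]);
  translate([24, 24, 0]) cylinder(h = 342, r = 24);
  translate([276, 24, 0]) cylinder(h = 342, r = 24);
  translate([24, 333, 0]) cylinder(h = 342, r = 24);
  translate([276, 333, 0]) cylinder(h = 342, r = 24);
}
translate([1978, 227, 0]) {
  translate([0, 0, 342]) cube([300, 357, 40]);
  translate([24, 24, 0]) cylinder(h = 342, r = 24);
  translate([276, 24, 0]) cylinder(h = 342, r = 24);
  translate([24, 333, 0]) cylinder(h = 342, r = 24);
  translate([276, 333, 0]) cylinder(h = 342, r = 24);
}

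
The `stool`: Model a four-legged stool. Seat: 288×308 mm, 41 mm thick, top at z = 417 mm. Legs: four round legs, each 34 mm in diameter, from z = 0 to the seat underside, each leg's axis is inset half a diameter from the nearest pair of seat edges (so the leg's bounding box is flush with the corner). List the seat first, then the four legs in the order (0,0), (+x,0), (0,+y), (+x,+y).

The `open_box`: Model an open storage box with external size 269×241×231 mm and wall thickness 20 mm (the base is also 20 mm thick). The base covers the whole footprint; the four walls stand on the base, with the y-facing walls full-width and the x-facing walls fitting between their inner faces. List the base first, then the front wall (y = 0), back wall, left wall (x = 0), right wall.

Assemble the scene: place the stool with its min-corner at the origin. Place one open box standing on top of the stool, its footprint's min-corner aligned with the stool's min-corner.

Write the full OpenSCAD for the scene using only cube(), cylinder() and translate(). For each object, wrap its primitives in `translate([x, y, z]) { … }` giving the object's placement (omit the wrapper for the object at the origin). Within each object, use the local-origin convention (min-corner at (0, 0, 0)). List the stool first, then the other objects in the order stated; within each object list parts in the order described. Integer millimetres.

translate([0, 0, 376]) cube([288, 308, 41]);
translate([17, 17, 0]) cylinder(h = 376, r = 17);
translate([271, 17, 0]) cylinder(h = 376, r = 17);
translate([17, 291, 0]) cylinder(h = 376, r = 17);
translate([271, 291, 0]) cylinder(h = 376, r = 17);
translate([0, 0, 417]) {
  cube([269, 241, 20]);
  translate([0, 0, 20]) cube([269, 20, 211]);
  translate([0, 221, 20]) cube([269, 20, 211]);
  translate([0, 20, 20]) cube([20, 201, 211]);
  translate([249, 20, 20]) cube([20, 201, 211]);
}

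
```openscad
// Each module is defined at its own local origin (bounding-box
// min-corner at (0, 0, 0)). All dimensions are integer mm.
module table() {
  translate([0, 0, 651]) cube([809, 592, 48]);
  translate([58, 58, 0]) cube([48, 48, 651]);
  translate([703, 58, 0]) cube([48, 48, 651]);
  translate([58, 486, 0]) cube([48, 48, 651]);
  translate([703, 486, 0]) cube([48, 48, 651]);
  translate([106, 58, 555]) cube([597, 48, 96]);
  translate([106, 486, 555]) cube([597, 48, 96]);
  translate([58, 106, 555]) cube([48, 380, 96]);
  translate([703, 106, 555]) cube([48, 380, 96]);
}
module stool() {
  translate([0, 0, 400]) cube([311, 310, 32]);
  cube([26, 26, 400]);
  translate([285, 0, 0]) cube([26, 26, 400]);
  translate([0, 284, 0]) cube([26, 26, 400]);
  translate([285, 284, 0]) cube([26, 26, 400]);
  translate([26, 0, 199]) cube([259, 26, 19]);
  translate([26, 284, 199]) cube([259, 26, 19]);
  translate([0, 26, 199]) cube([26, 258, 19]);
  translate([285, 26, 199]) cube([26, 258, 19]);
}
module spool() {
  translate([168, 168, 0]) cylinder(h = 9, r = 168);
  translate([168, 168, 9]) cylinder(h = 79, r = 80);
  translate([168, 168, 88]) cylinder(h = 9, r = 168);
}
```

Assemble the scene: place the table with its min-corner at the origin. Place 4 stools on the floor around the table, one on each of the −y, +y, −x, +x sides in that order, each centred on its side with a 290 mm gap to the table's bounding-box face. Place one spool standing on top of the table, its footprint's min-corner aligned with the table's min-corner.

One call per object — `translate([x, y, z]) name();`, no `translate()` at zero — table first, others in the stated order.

table();
translate([249, -600, 0]) stool();
translate([249, 882, 0]) stool();
translate([-601, 141, 0]) stool();
translate([1099, 141, 0]) stool();
translate([0, 0, 699]) spool();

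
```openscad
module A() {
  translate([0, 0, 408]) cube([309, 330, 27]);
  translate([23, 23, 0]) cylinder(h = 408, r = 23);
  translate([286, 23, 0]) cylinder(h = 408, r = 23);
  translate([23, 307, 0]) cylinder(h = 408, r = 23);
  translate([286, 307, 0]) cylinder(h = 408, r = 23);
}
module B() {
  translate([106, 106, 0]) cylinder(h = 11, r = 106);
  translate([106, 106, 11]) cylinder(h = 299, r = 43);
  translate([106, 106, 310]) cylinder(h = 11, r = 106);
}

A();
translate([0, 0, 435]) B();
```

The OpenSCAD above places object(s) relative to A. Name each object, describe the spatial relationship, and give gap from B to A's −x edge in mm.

A is a stool. B is a spool. The spool is on top of the stool. The gap from the spool to the stool's −x edge is 0 mm.

The spool's min-x is at 0; the stool's min-x is 0; gap = 0 mm.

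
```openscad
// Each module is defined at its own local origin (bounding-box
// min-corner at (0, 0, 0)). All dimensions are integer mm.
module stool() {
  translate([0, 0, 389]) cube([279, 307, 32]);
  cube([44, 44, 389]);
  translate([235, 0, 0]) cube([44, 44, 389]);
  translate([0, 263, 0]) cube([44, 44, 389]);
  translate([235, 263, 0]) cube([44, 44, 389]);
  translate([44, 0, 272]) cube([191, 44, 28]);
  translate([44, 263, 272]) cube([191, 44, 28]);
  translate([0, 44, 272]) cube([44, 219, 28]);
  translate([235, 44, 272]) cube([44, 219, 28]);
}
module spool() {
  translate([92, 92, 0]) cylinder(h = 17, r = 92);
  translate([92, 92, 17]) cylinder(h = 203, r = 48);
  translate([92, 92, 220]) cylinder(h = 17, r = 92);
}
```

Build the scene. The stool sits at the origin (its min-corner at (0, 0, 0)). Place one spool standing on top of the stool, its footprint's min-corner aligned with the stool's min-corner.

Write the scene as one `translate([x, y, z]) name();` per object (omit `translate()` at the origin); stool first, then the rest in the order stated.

stool();
translate([0, 0, 421]) spool();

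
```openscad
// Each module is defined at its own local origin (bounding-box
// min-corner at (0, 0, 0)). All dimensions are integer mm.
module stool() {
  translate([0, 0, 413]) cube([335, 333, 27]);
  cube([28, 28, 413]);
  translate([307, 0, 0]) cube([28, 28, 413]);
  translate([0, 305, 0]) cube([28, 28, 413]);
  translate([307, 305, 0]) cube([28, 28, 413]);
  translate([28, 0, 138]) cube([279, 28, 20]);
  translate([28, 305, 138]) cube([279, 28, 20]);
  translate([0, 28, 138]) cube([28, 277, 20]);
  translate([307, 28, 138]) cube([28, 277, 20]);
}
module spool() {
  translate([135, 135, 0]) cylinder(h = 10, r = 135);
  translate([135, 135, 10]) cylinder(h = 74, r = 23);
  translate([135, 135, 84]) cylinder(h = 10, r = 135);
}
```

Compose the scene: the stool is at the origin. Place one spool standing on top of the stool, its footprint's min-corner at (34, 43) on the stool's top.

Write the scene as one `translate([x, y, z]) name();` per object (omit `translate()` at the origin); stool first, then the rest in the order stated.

stool();
translate([34, 43, 440]) spool();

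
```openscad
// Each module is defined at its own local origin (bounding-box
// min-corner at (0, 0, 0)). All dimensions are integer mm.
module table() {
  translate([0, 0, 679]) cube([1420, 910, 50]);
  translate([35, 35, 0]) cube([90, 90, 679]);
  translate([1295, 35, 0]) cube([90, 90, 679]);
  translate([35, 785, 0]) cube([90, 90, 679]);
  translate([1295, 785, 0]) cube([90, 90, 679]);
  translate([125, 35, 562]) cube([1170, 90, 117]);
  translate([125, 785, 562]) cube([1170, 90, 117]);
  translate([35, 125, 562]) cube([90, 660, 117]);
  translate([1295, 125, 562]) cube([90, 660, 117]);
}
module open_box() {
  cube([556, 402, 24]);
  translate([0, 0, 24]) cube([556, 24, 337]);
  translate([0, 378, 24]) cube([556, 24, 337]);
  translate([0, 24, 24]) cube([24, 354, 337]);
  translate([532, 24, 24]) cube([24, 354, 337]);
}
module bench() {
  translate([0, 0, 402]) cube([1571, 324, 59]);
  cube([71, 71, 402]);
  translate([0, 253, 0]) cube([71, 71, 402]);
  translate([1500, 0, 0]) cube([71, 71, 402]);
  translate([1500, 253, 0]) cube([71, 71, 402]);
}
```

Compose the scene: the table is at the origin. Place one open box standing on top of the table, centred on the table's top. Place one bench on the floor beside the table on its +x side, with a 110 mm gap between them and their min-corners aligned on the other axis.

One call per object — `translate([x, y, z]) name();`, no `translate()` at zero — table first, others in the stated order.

table();
translate([432, 254, 729]) open_box();
translate([1530, 0, 0]) bench();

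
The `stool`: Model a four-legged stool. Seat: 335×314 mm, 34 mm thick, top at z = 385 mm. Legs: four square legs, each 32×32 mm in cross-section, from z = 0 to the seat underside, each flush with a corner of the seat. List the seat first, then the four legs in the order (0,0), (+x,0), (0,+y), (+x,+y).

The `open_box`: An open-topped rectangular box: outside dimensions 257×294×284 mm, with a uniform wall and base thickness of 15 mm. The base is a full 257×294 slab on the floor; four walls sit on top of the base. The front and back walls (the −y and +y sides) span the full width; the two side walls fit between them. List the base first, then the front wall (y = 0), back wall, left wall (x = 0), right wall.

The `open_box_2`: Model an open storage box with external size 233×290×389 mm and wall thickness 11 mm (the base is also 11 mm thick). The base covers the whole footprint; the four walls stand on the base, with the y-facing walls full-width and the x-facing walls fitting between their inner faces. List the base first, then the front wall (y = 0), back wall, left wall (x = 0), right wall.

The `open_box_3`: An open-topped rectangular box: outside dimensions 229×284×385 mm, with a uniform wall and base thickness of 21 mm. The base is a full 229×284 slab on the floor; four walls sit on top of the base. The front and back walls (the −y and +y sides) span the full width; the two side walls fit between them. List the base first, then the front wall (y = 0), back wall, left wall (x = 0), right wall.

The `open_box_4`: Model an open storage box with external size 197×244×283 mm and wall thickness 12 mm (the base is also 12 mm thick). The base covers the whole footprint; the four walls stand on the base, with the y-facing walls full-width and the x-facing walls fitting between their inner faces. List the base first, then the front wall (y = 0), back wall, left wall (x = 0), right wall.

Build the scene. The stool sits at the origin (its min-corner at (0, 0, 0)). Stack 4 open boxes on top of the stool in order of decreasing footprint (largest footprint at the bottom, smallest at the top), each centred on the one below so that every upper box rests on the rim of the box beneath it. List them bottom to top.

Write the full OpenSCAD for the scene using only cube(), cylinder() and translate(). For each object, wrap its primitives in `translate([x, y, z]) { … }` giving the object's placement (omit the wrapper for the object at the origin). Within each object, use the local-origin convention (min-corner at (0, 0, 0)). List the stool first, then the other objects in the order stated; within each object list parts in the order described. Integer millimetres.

translate([0, 0, 351]) cube([335, 314, 34]);
cube([32, 32, 351]);
translate([303, 0, 0]) cube([32, 32, 351]);
translate([0, 282, 0]) cube([32, 32, 351]);
translate([303, 282, 0]) cube([32, 32, 351]);
translate([39, 10, 385]) {
  cube([257, 294, 15]);
  translate([0, 0, 15]) cube([257, 15, 269]);
  translate([0, 279, 15]) cube([257, 15, 269]);
  translate([0, 15, 15]) cube([15, 264, 269]);
  translate([242, 15, 15]) cube([15, 264, 269]);
}
translate([51, 12, 669]) {
  cube([233, 290, 11]);
  translate([0, 0, 11]) cube([233, 11, 378]);
  translate([0, 279, 11]) cube([233, 11, 378]);
  translate([0, 11, 11]) cube([11, 268, 378]);
  translate([222, 11, 11]) cube([11, 268, 378]);
}
translate([53, 15, 1058]) {
  cube([229, 284, 21]);
  translate([0, 0, 21]) cube([229, 21, 364]);
  translate([0, 263, 21]) cube([229, 21, 364]);
  translate([0, 21, 21]) cube([21, 242, 364]);
  translate([208, 21, 21]) cube([21, 242, 364]);
}
translate([69, 35, 1443]) {
  cube([197, 244, 12]);
  translate([0, 0, 12]) cube([197, 12, 271]);
  translate([0, 232, 12]) cube([197, 12, 271]);
  translate([0, 12, 12]) cube([12, 220, 271]);
  translate([185, 12, 12]) cube([12, 220, 271]);
}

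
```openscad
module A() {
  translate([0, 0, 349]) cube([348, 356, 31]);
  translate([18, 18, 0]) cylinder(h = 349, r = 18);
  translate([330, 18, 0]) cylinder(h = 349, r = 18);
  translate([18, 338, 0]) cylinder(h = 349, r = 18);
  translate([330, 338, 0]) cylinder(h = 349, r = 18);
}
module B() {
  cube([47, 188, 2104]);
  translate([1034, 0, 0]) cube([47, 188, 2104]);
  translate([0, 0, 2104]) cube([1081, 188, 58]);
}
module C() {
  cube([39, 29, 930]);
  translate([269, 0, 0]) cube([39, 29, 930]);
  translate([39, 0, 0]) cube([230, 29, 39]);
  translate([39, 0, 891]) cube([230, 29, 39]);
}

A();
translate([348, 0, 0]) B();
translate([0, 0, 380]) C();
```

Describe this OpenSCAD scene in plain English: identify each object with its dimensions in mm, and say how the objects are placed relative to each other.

A is a four-legged stool. The seat is a 348×356×31 mm slab whose top surface is at z = 380 mm; four round legs, each 36 mm in diameter, run from the floor (z = 0) to the underside of the seat, each leg's axis is inset half a diameter from the nearest pair of seat edges (so the leg's bounding box is flush with the corner).

B is a door frame. The clear opening is 987 mm wide and 2104 mm high. Two 47 mm wide jambs, 188 mm deep, stand either side of the opening from the floor to the top of the opening. A 58 mm thick head sits across the top of both jambs, spanning the full outside width of the frame.

C is a rectangular picture frame lying in the x–z plane (depth along y). The opening is 230 mm wide (x) by 852 mm tall (z), surrounded by a border 39 mm wide on all four sides. The frame is 29 mm deep and is made of two full-height vertical stiles with two horizontal rails fitted between them.

The door frame is against the stool's +x side, with their −y faces flush. The picture frame is on top of the stool.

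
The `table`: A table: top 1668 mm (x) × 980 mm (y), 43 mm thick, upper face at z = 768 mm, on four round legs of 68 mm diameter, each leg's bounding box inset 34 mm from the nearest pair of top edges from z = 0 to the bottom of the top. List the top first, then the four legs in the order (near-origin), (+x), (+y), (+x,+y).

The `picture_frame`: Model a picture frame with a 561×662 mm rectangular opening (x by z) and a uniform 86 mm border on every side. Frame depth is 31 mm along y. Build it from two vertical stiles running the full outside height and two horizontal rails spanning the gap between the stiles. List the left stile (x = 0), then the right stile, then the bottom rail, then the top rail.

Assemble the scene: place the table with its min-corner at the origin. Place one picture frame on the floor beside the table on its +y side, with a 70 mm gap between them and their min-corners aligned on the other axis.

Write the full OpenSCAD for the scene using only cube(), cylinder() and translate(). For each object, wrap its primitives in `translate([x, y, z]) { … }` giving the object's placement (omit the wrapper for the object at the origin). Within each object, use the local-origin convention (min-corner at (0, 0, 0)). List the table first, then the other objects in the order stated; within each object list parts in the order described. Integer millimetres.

translate([0, 0, 725]) cube([1668, 980, 43]);
translate([68, 68, 0]) cylinder(h = 725, r = 34);
translate([1600, 68, 0]) cylinder(h = 725, r = 34);
translate([68, 912, 0]) cylinder(h = 725, r = 34);
translate([1600, 912, 0]) cylinder(h = 725, r = 34);
translate([0, 1050, 0]) {
  cube([86, 31, 834]);
  translate([647, 0, 0]) cube([86, 31, 834]);
  translate([86, 0, 0]) cube([561, 31, 86]);
  translate([86, 0, 748]) cube([561, 31, 86]);
}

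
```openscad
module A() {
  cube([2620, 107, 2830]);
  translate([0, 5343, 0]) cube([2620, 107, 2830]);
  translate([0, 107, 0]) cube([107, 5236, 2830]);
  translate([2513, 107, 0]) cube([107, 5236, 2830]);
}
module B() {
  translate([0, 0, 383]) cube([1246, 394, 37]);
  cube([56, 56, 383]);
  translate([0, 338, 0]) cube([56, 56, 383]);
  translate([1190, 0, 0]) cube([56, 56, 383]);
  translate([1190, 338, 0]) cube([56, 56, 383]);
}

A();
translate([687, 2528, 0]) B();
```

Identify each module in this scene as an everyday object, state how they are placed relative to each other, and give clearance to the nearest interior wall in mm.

Clearances: x = 580, y = 2421; minimum 580 mm.

A is a house frame. B is a bench. The bench sits inside the house frame, centred. The clearance to the nearest interior wall is 580 mm.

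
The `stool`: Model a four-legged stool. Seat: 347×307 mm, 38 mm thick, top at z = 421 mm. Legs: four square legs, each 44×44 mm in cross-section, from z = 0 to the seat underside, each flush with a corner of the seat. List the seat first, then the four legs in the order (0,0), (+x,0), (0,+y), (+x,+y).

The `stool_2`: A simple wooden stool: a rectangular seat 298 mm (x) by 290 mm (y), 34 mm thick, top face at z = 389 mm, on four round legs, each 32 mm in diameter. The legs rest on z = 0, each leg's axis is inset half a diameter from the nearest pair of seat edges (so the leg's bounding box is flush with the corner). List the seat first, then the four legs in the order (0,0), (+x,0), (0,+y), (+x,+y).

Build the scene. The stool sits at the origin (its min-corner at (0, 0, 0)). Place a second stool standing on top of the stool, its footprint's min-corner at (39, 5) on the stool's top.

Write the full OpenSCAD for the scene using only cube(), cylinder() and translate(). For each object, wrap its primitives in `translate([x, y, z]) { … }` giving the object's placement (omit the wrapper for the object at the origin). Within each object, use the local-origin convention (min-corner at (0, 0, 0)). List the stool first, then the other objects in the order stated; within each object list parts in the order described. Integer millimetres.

translate([0, 0, 383]) cube([347, 307, 38]);
cube([44, 44, 383]);
translate([303, 0, 0]) cube([44, 44, 383]);
translate([0, 263, 0]) cube([44, 44, 383]);
translate([303, 263, 0]) cube([44, 44, 383]);
translate([39, 5, 421]) {
  translate([0, 0, 355]) cube([298, 290, 34]);
  translate([16, 16, 0]) cylinder(h = 355, r = 16);
  translate([282, 16, 0]) cylinder(h = 355, r = 16);
  translate([16, 274, 0]) cylinder(h = 355, r = 16);
  translate([282, 274, 0]) cylinder(h = 355, r = 16);
}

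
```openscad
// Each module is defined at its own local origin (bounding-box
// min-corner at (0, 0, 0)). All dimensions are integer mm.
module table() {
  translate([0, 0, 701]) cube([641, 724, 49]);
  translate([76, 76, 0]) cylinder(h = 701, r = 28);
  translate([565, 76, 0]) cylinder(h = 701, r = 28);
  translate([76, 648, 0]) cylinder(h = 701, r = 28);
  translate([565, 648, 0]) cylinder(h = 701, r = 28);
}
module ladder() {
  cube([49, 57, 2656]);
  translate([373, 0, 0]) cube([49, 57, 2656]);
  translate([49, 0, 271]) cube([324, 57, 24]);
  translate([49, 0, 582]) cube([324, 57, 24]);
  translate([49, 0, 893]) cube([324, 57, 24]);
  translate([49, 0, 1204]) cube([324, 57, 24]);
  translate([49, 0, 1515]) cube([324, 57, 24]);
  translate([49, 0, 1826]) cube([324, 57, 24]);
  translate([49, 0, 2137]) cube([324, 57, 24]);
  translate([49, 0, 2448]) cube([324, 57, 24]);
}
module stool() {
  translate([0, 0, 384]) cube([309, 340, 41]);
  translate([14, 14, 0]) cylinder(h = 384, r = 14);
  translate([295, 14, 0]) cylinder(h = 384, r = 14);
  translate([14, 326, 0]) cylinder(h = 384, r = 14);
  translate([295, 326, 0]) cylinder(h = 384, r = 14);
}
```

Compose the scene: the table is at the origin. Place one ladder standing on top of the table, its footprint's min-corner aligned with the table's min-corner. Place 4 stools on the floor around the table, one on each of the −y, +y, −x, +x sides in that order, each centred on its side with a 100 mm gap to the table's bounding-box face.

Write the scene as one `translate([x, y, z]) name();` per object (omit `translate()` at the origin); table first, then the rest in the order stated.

table();
translate([0, 0, 750]) ladder();
translate([166, -440, 0]) stool();
translate([166, 824, 0]) stool();
translate([-409, 192, 0]) stool();
translate([741, 192, 0]) stool();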